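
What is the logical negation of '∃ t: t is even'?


¬(∀ x: φ) = ∃ x: ¬φ, and ¬(∃ x: φ) = ∀ x: ¬φ.
Apply to the existential statement.

∀ t: ¬(t is even)


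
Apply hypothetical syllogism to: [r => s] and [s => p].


Hypothetical syllogism: from (P → Q) and (Q → R), infer (P → R).
Chain the two implications through the shared middle term 's'.

r => p


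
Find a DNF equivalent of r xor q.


Step 1: r ⊕ q is true exactly when they disagree: (r ∧ ¬q) ∨ (¬r ∧ q).

(r & (~q)) | ((~r) & q)


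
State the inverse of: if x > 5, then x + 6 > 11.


The inverse of (P → Q) is (¬P → ¬Q). It is equivalent to the converse, not to the original.
Here P = 'x > 5' and Q = 'x + 6 > 11'.

If not (x > 5), then not (x + 6 > 11).


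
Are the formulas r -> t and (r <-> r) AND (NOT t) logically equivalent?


Compare truth tables:
r | t | φ | ψ
-------------
F | F | T | T
T | F | F | T
F | T | T | F
T | T | T | F
They differ at row 2 (r=T, t=F): φ=F but ψ=T.

No, they are not logically equivalent.


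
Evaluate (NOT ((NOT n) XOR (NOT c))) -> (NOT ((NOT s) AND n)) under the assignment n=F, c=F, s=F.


Substitute n=F, c=F, s=F:
NOT n = T
NOT c = T
(NOT n) XOR (NOT c) = T XOR T = F
NOT ((NOT n) XOR (NOT c)) = T
NOT s = T
(NOT s) AND n = T AND F = F
NOT ((NOT s) AND n) = T
(NOT ((NOT n) XOR (NOT c))) -> (NOT ((NOT s) AND n)) = T -> T = T

T


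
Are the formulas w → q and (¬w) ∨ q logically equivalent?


Compare truth tables:
q | w | φ | ψ
-------------
F | F | T | T
T | F | T | T
F | T | F | F
T | T | T | T
The columns φ and ψ agree on every row.

Yes, they are logically equivalent.


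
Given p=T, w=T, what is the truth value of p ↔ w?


Biconditional is true when both operands have the same truth value.
Substitute: p=T, w=T.
T ↔ T evaluates to T.

T


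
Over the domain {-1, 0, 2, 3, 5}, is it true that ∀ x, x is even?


Evaluate the predicate on each element: -1:F, 0:T, 2:T, 3:F, 5:F.
Counterexample x = -1 fails the predicate.

F


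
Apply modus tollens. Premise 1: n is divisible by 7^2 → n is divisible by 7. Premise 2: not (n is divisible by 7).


Modus tollens: from (P → Q) and ¬Q, infer ¬P.
Q = 'n is divisible by 7' is denied; since P → Q, P must also fail.

Not (n is divisible by 7^2).


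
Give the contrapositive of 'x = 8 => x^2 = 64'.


The contrapositive of (P → Q) is (¬Q → ¬P); it is logically equivalent to the original.
Here P = 'x = 8' and Q = 'x^2 = 64'.

If not (x^2 = 64), then not (x = 8).


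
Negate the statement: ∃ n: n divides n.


¬(∀ x: φ) = ∃ x: ¬φ, and ¬(∃ x: φ) = ∀ x: ¬φ.
Apply to the existential statement.

∀ n: ¬(n divides n)


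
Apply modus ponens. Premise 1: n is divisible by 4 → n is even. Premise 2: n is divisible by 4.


Modus ponens: from (P → Q) and P, infer Q.
P = 'n is divisible by 4' is asserted, and P → Q holds, so Q follows.

n is even.


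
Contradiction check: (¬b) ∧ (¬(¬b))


Truth table over {b}:
b | φ
-----
F | F
T | F
Every row is false.

Yes, it is a contradiction.


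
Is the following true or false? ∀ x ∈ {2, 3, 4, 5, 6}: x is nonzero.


Evaluate the predicate on each element: 2:T, 3:T, 4:T, 5:T, 6:T.
Every element satisfies the predicate.

T


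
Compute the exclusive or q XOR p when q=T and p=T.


Exclusive or is true when exactly one operand is true.
Substitute: q=T, p=T.
T XOR T evaluates to F.

F


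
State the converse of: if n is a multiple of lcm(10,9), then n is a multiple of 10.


The converse of (P → Q) is (Q → P). It is not in general equivalent to the original.
Here P = 'n is a multiple of lcm(10,9)' and Q = 'n is a multiple of 10'.

If n is a multiple of 10, then n is a multiple of lcm(10,9).


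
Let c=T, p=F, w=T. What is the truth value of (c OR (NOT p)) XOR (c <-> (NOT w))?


Substitute c=T, p=F, w=T:
NOT p = T
c OR (NOT p) = T OR T = T
NOT w = F
c <-> (NOT w) = T <-> F = F
(c OR (NOT p)) XOR (c <-> (NOT w)) = T XOR F = T

T


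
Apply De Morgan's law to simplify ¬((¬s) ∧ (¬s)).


De Morgan: the negation of a conjunction is the disjunction of the negations.
Distribute ¬ across ∧, flipping it to ∨, and negate each literal.

s ∨ s


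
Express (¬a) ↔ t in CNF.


Step 1: Rewrite (¬a) ↔ t as ((¬a) → t) ∧ (t → (¬a)).
Step 2: Rewrite each implication as a disjunction.
Step 3: Eliminate any double negations (¬¬X = X).

(a ∨ t) ∧ ((¬t) ∨ (¬a))


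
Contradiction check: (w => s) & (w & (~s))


Truth table over {s, w}:
s | w | φ
---------
False | False | False
True | False | False
False | True | False
True | True | False
Every row is false.

Yes, it is a contradiction.


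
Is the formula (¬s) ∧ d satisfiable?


Search for a satisfying assignment over {d, s}.
Try d=T, s=F: the formula evaluates to T.
A satisfying assignment exists.

Satisfiable.


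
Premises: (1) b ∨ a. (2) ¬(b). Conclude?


Disjunctive syllogism: from (P ∨ Q) and ¬P, infer Q.
One disjunct, 'b', is ruled out; the other must hold.

a


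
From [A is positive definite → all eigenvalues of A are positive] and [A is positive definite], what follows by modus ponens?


Modus ponens: from (P → Q) and P, infer Q.
P = 'A is positive definite' is asserted, and P → Q holds, so Q follows.

all eigenvalues of A are positive.


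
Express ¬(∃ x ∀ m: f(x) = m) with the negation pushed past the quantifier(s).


Negation flips each quantifier (∀↔∃) and negates the inner predicate.
¬(∃ x ∀ m: φ) = ∀ x ∃ m: ¬φ.

∀ x ∃ m: ¬(f(x) = m)


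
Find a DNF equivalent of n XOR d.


Step 1: n ⊕ d is true exactly when they disagree: (n ∧ ¬d) ∨ (¬n ∧ d).

(n AND (NOT d)) OR ((NOT n) AND d)


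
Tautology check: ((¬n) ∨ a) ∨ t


Build the truth table over {a, n, t}:
a | n | t | φ
-------------
F | F | F | T
T | F | F | T
F | T | F | F
T | T | F | T
F | F | T | T
T | F | T | T
F | T | T | T
T | T | T | T
Counterexample at row 3: with a=F, n=T, t=F, the formula is F.

No, it is not a tautology.


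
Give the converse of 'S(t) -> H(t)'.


The converse of (P → Q) is (Q → P). It is not in general equivalent to the original.
Here P = 'S(t)' and Q = 'H(t)'.

If H(t), then S(t).


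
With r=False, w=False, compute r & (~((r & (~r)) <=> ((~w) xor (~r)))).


Substitute r=False, w=False:
~r = True
r & (~r) = False & True = False
~w = True
~r = True
(~w) xor (~r) = True xor True = False
(r & (~r)) <=> ((~w) xor (~r)) = False <=> False = True
~((r & (~r)) <=> ((~w) xor (~r))) = False
r & (~((r & (~r)) <=> ((~w) xor (~r)))) = False & False = False

False


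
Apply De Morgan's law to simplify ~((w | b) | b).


De Morgan: the negation of a disjunction is the conjunction of the negations.
Distribute ~ across |, flipping it to &, and negate each literal.

((~w) & (~b)) & (~b)


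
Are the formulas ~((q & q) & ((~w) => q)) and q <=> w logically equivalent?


Compare truth tables:
q | w | φ | ψ
-------------
False | False | True | True
True | False | False | False
False | True | True | False
True | True | False | True
They differ at row 3 (q=False, w=True): φ=True but ψ=False.

No, they are not logically equivalent.


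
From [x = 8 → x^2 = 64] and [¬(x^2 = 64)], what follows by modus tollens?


Modus tollens: from (P → Q) and ¬Q, infer ¬P.
Q = 'x^2 = 64' is denied; since P → Q, P must also fail.

Not (x = 8).


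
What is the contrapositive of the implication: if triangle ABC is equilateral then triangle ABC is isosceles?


The contrapositive of (P → Q) is (¬Q → ¬P); it is logically equivalent to the original.
Here P = 'triangle ABC is equilateral' and Q = 'triangle ABC is isosceles'.

If not (triangle ABC is isosceles), then not (triangle ABC is equilateral).


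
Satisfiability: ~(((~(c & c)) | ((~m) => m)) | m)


Search for a satisfying assignment over {c, m}.
Try c=True, m=False: the formula evaluates to True.
A satisfying assignment exists.

Satisfiable.


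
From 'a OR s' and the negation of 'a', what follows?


Disjunctive syllogism: from (P ∨ Q) and ¬P, infer Q.
One disjunct, 'a', is ruled out; the other must hold.

s


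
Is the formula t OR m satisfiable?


Search for a satisfying assignment over {m, t}.
Try m=T, t=F: the formula evaluates to T.
A satisfying assignment exists.

Satisfiable.


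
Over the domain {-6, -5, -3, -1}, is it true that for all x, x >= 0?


Evaluate the predicate on each element: -6:F, -5:F, -3:F, -1:F.
Counterexample x = -6 fails the predicate.

F


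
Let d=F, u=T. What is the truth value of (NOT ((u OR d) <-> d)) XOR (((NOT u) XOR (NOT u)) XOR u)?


Substitute d=F, u=T:
u OR d = T OR F = T
(u OR d) <-> d = T <-> F = F
NOT ((u OR d) <-> d) = T
NOT u = F
NOT u = F
(NOT u) XOR (NOT u) = F XOR F = F
((NOT u) XOR (NOT u)) XOR u = F XOR T = T
(NOT ((u OR d) <-> d)) XOR (((NOT u) XOR (NOT u)) XOR u) = T XOR T = F

F


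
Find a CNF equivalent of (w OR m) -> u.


Step 1: Rewrite as ¬(w ∨ m) ∨ u = (¬w ∧ ¬m) ∨ u.
Step 2: Distribute ∨ over ∧.

((NOT w) OR u) AND ((NOT m) OR u)


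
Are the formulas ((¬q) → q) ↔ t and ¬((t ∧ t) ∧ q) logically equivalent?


Compare truth tables:
q | t | φ | ψ
-------------
F | F | T | T
T | F | F | T
F | T | F | T
T | T | T | F
They differ at row 2 (q=T, t=F): φ=F but ψ=T.

No, they are not logically equivalent.


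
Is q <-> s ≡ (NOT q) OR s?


Compare truth tables:
q | s | φ | ψ
-------------
F | F | T | T
T | F | F | F
F | T | F | T
T | T | T | T
They differ at row 3 (q=F, s=T): φ=F but ψ=T.

No, they are not logically equivalent.


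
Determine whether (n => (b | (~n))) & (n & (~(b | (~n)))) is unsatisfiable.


Truth table over {b, n}:
b | n | φ
---------
False | False | False
True | False | False
False | True | False
True | True | False
Every row is false.

Yes, it is a contradiction.


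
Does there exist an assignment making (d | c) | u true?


Search for a satisfying assignment over {c, d, u}.
Try c=True, d=False, u=False: the formula evaluates to True.
A satisfying assignment exists.

Satisfiable.


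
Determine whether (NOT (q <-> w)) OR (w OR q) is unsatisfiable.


Truth table over {q, w}:
q | w | φ
---------
F | F | F
T | F | T
F | T | T
T | T | T
Satisfying assignment at row 2: q=T, w=F gives T.

No, it is not a contradiction.


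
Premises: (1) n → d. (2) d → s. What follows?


Hypothetical syllogism: from (P → Q) and (Q → R), infer (P → R).
Chain the two implications through the shared middle term 'd'.

n → s


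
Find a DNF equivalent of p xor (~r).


Step 1: p ⊕ (¬r) is true exactly when they disagree: (p ∧ ¬(¬r)) ∨ (¬p ∧ (¬r)).
Step 2: Eliminate any double negations (¬¬X = X).

(p & r) | ((~p) & (~r))


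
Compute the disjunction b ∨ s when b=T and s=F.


Disjunction is false only when both operands are false.
Substitute: b=T, s=F.
T ∨ F evaluates to T.

T


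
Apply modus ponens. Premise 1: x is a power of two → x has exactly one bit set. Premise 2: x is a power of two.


Modus ponens: from (P → Q) and P, infer Q.
P = 'x is a power of two' is asserted, and P → Q holds, so Q follows.

x has exactly one bit set.


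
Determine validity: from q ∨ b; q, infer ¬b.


This is affirming a disjunct (fallacy). There exist truth assignments where the premises are all true but the conclusion is false.

Invalid.


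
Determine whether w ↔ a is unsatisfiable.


Truth table over {a, w}:
a | w | φ
---------
F | F | T
T | F | F
F | T | F
T | T | T
Satisfying assignment at row 1: a=F, w=F gives T.

No, it is not a contradiction.


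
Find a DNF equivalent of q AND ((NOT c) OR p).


Step 1: Distribute ∧ over ∨: q ∧ ((¬c) ∨ p) = (q ∧ (¬c)) ∨ (q ∧ p).

(q AND (NOT c)) OR (q AND p)


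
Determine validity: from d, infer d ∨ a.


This matches the form of disjunction introduction: the conclusion follows in every model of the premises.

Valid.


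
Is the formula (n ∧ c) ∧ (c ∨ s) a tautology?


Build the truth table over {c, n, s}:
c | n | s | φ
-------------
F | F | F | F
T | F | F | F
F | T | F | F
T | T | F | T
F | F | T | F
T | F | T | F
F | T | T | F
T | T | T | T
Counterexample at row 1: with c=F, n=F, s=F, the formula is F.

No, it is not a tautology.


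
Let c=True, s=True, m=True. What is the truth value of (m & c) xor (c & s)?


Substitute c=True, s=True, m=True:
m & c = True & True = True
c & s = True & True = True
(m & c) xor (c & s) = True xor True = False

False


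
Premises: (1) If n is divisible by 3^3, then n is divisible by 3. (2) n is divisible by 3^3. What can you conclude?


Modus ponens: from (P → Q) and P, infer Q.
P = 'n is divisible by 3^3' is asserted, and P → Q holds, so Q follows.

n is divisible by 3.


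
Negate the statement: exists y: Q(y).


¬(forall x: φ) = exists x: ¬φ, and ¬(exists x: φ) = forall x: ¬φ.
Apply to the existential statement.

forall y: ~(Q(y))


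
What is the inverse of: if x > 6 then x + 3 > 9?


The inverse of (P → Q) is (¬P → ¬Q). It is equivalent to the converse, not to the original.
Here P = 'x > 6' and Q = 'x + 3 > 9'.

If not (x > 6), then not (x + 3 > 9).


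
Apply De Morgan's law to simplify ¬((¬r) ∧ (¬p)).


De Morgan: the negation of a conjunction is the disjunction of the negations.
Distribute ¬ across ∧, flipping it to ∨, and negate each literal.

r ∨ p


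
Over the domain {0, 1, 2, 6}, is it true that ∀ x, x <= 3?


Evaluate the predicate on each element: 0:T, 1:T, 2:T, 6:F.
Counterexample x = 6 fails the predicate.

F


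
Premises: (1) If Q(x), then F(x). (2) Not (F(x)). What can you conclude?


Modus tollens: from (P → Q) and ¬Q, infer ¬P.
Q = 'F(x)' is denied; since P → Q, P must also fail.

Not (Q(x)).


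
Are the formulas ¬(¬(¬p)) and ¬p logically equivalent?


Compare truth tables:
p | φ | ψ
---------
F | T | T
T | F | F
The columns φ and ψ agree on every row.

Yes, they are logically equivalent.


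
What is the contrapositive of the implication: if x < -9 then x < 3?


The contrapositive of (P → Q) is (¬Q → ¬P); it is logically equivalent to the original.
Here P = 'x < -9' and Q = 'x < 3'.

If not (x < 3), then not (x < -9).


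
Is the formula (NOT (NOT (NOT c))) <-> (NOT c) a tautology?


Build the truth table over {c}:
c | φ
-----
F | T
T | T
Every row evaluates to true.

Yes, it is a tautology.


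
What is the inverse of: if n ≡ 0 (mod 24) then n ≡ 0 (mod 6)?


The inverse of (P → Q) is (¬P → ¬Q). It is equivalent to the converse, not to the original.
Here P = 'n ≡ 0 (mod 24)' and Q = 'n ≡ 0 (mod 6)'.

If not (n ≡ 0 (mod 24)), then not (n ≡ 0 (mod 6)).


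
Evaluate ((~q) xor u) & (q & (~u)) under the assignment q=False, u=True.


Substitute q=False, u=True:
~q = True
(~q) xor u = True xor True = False
~u = False
q & (~u) = False & False = False
((~q) xor u) & (q & (~u)) = False & False = False

False


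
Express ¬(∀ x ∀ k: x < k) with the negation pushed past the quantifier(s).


Negation flips each quantifier (∀↔∃) and negates the inner predicate.
¬(∀ x ∀ k: φ) = ∃ x ∃ k: ¬φ.

∃ x ∃ k: ¬(x < k)


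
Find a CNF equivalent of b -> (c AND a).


Step 1: Rewrite b → (c ∧ a) as ¬b ∨ (c ∧ a).
Step 2: Distribute ∨ over ∧.

((NOT b) OR c) AND ((NOT b) OR a)


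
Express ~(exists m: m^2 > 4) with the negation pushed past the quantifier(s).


¬(forall x: φ) = exists x: ¬φ, and ¬(exists x: φ) = forall x: ¬φ.
Apply to the existential statement.

forall m: ~(m^2 > 4)


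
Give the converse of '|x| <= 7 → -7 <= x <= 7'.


The converse of (P → Q) is (Q → P). It is not in general equivalent to the original.
Here P = '|x| <= 7' and Q = '-7 <= x <= 7'.

If -7 <= x <= 7, then |x| <= 7.


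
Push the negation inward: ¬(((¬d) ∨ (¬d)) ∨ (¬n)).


De Morgan: the negation of a disjunction is the conjunction of the negations.
Distribute ¬ across ∨, flipping it to ∧, and negate each literal.

(d ∧ d) ∧ n


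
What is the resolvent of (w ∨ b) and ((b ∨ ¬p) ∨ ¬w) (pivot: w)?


The clauses contain complementary literals w and ¬w.
Resolution eliminates this pair and disjoins the remaining literals (merging duplicates).

(b ∨ ¬p)


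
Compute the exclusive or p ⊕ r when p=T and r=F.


Exclusive or is true when exactly one operand is true.
Substitute: p=T, r=F.
T ⊕ F evaluates to T.

T


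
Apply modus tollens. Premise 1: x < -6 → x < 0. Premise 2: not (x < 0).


Modus tollens: from (P → Q) and ¬Q, infer ¬P.
Q = 'x < 0' is denied; since P → Q, P must also fail.

Not (x < -6).


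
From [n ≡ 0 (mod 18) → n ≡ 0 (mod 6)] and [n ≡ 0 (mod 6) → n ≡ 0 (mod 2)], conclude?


Hypothetical syllogism: from (P → Q) and (Q → R), infer (P → R).
Chain the two implications through the shared middle term 'n ≡ 0 (mod 6)'.

n ≡ 0 (mod 18) → n ≡ 0 (mod 2)


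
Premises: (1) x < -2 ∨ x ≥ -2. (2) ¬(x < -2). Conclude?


Disjunctive syllogism: from (P ∨ Q) and ¬P, infer Q.
One disjunct, 'x < -2', is ruled out; the other must hold.

x ≥ -2


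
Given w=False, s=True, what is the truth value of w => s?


Implication is false only when antecedent is true and consequent is false.
Substitute: w=False, s=True.
False => True evaluates to True.

True


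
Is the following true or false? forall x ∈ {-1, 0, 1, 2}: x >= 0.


Evaluate the predicate on each element: -1:False, 0:True, 1:True, 2:True.
Counterexample x = -1 fails the predicate.

False


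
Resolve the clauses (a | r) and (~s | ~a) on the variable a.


The clauses contain complementary literals a and ~a.
Resolution eliminates this pair and disjoins the remaining literals (merging duplicates).

(r | ~s)


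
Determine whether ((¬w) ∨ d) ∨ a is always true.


Build the truth table over {a, d, w}:
a | d | w | φ
-------------
F | F | F | T
T | F | F | T
F | T | F | T
T | T | F | T
F | F | T | F
T | F | T | T
F | T | T | T
T | T | T | T
Counterexample at row 5: with a=F, d=F, w=T, the formula is F.

No, it is not a tautology.


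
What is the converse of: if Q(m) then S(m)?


The converse of (P → Q) is (Q → P). It is not in general equivalent to the original.
Here P = 'Q(m)' and Q = 'S(m)'.

If S(m), then Q(m).


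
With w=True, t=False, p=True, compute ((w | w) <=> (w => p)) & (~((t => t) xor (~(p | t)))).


Substitute w=True, t=False, p=True:
w | w = True | True = True
w => p = True => True = True
(w | w) <=> (w => p) = True <=> True = True
t => t = False => False = True
p | t = True | False = True
~(p | t) = False
(t => t) xor (~(p | t)) = True xor False = True
~((t => t) xor (~(p | t))) = False
((w | w) <=> (w => p)) & (~((t => t) xor (~(p | t)))) = True & False = False

False


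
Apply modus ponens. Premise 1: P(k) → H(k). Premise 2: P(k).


Modus ponens: from (P → Q) and P, infer Q.
P = 'P(k)' is asserted, and P → Q holds, so Q follows.

H(k).


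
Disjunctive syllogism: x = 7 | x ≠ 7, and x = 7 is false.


Disjunctive syllogism: from (P ∨ Q) and ¬P, infer Q.
One disjunct, 'x = 7', is ruled out; the other must hold.

x ≠ 7


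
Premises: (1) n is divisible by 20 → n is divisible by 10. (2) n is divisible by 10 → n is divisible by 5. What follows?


Hypothetical syllogism: from (P → Q) and (Q → R), infer (P → R).
Chain the two implications through the shared middle term 'n is divisible by 10'.

n is divisible by 20 → n is divisible by 5


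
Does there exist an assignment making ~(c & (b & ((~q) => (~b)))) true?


Search for a satisfying assignment over {b, c, q}.
Try b=False, c=False, q=False: the formula evaluates to True.
A satisfying assignment exists.

Satisfiable.


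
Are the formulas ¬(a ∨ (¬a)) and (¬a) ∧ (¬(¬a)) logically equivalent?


Compare truth tables:
a | φ | ψ
---------
F | F | F
T | F | F
The columns φ and ψ agree on every row.

Yes, they are logically equivalent.


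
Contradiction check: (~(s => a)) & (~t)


Truth table over {a, s, t}:
a | s | t | φ
-------------
False | False | False | False
True | False | False | False
False | True | False | True
True | True | False | False
False | False | True | False
True | False | True | False
False | True | True | False
True | True | True | False
Satisfying assignment at row 3: a=False, s=True, t=False gives True.

No, it is not a contradiction.


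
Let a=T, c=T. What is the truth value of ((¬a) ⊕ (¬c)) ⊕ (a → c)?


Substitute a=T, c=T:
¬a = F
¬c = F
(¬a) ⊕ (¬c) = F ⊕ F = F
a → c = T → T = T
((¬a) ⊕ (¬c)) ⊕ (a → c) = F ⊕ T = T

T


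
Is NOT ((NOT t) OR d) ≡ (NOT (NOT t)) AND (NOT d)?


Compare truth tables:
d | t | φ | ψ
-------------
F | F | F | F
T | F | F | F
F | T | T | T
T | T | F | F
The columns φ and ψ agree on every row.

Yes, they are logically equivalent.


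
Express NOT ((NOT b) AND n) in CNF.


Step 1: Apply De Morgan: ¬((¬b) ∧ n) = ¬(¬b) ∨ ¬n.
Step 2: Eliminate any double negations (¬¬X = X).

b OR (NOT n)


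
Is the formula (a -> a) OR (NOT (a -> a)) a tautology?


Build the truth table over {a}:
a | φ
-----
F | T
T | T
Every row evaluates to true.

Yes, it is a tautology.


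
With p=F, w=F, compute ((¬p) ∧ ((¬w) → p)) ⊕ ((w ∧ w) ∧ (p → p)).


Substitute p=F, w=F:
¬p = T
¬w = T
(¬w) → p = T → F = F
(¬p) ∧ ((¬w) → p) = T ∧ F = F
w ∧ w = F ∧ F = F
p → p = F → F = T
(w ∧ w) ∧ (p → p) = F ∧ T = F
((¬p) ∧ ((¬w) → p)) ⊕ ((w ∧ w) ∧ (p → p)) = F ⊕ F = F

F


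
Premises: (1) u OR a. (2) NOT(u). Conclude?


Disjunctive syllogism: from (P ∨ Q) and ¬P, infer Q.
One disjunct, 'u', is ruled out; the other must hold.

a


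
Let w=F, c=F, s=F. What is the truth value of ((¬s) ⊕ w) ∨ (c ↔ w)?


Substitute w=F, c=F, s=F:
¬s = T
(¬s) ⊕ w = T ⊕ F = T
c ↔ w = F ↔ F = T
((¬s) ⊕ w) ∨ (c ↔ w) = T ∨ T = T

T


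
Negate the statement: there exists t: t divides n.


¬(for all x: φ) = there exists x: ¬φ, and ¬(there exists x: φ) = for all x: ¬φ.
Apply to the existential statement.

for all t: NOT(t divides n)


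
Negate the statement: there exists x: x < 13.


¬(for all x: φ) = there exists x: ¬φ, and ¬(there exists x: φ) = for all x: ¬φ.
Apply to the existential statement.

for all x: NOT(x < 13)


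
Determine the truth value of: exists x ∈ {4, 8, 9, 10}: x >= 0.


Evaluate the predicate on each element: 4:True, 8:True, 9:True, 10:True.
Witness x = 4 satisfies the predicate.

True


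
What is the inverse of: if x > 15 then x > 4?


The inverse of (P → Q) is (¬P → ¬Q). It is equivalent to the converse, not to the original.
Here P = 'x > 15' and Q = 'x > 4'.

If not (x > 15), then not (x > 4).


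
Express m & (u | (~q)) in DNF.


Step 1: Distribute ∧ over ∨: m ∧ (u ∨ (¬q)) = (m ∧ u) ∨ (m ∧ (¬q)).

(m & u) | (m & (~q))


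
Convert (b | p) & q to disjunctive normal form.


Step 1: Distribute ∧ over ∨: (b ∨ p) ∧ q = (b ∧ q) ∨ (p ∧ q).

(b & q) | (p & q)


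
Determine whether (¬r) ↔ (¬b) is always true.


Build the truth table over {b, r}:
b | r | φ
---------
F | F | T
T | F | F
F | T | F
T | T | T
Counterexample at row 2: with b=T, r=F, the formula is F.

No, it is not a tautology.


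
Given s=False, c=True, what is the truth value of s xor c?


Exclusive or is true when exactly one operand is true.
Substitute: s=False, c=True.
False xor True evaluates to True.

True


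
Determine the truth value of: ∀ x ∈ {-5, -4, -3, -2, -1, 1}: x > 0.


Evaluate the predicate on each element: -5:F, -4:F, -3:F, -2:F, -1:F, 1:T.
Counterexample x = -5 fails the predicate.

F


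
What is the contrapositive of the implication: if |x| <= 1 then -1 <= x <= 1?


The contrapositive of (P → Q) is (¬Q → ¬P); it is logically equivalent to the original.
Here P = '|x| <= 1' and Q = '-1 <= x <= 1'.

If not (-1 <= x <= 1), then not (|x| <= 1).


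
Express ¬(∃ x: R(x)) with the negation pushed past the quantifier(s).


¬(∀ x: φ) = ∃ x: ¬φ, and ¬(∃ x: φ) = ∀ x: ¬φ.
Apply to the existential statement.

∀ x: ¬(R(x))


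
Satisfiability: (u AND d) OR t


Search for a satisfying assignment over {d, t, u}.
Try d=F, t=T, u=F: the formula evaluates to T.
A satisfying assignment exists.

Satisfiable.


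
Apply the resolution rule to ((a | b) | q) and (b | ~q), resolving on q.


The clauses contain complementary literals q and ~q.
Resolution eliminates this pair and disjoins the remaining literals (merging duplicates).

(b | a)


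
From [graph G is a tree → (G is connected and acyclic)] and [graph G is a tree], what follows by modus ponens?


Modus ponens: from (P → Q) and P, infer Q.
P = 'graph G is a tree' is asserted, and P → Q holds, so Q follows.

(G is connected and acyclic).


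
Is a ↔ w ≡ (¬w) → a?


Compare truth tables:
a | w | φ | ψ
-------------
F | F | T | F
T | F | F | T
F | T | F | T
T | T | T | T
They differ at row 1 (a=F, w=F): φ=T but ψ=F.

No, they are not logically equivalent.


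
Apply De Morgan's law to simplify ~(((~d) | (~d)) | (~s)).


De Morgan: the negation of a disjunction is the conjunction of the negations.
Distribute ~ across |, flipping it to &, and negate each literal.

(d & d) & s


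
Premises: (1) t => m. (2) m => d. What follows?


Hypothetical syllogism: from (P → Q) and (Q → R), infer (P → R).
Chain the two implications through the shared middle term 'm'.

t => d


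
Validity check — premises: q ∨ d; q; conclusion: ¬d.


This is affirming a disjunct (fallacy). There exist truth assignments where the premises are all true but the conclusion is false.

Invalid.


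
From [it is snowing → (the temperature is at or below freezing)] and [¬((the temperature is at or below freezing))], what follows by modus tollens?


Modus tollens: from (P → Q) and ¬Q, infer ¬P.
Q = '(the temperature is at or below freezing)' is denied; since P → Q, P must also fail.

Not (it is snowing).


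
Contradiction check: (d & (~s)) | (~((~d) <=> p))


Truth table over {d, p, s}:
d | p | s | φ
-------------
False | False | False | True
True | False | False | True
False | True | False | False
True | True | False | True
False | False | True | True
True | False | True | False
False | True | True | False
True | True | True | True
Satisfying assignment at row 1: d=False, p=False, s=False gives True.

No, it is not a contradiction.


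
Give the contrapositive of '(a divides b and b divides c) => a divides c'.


The contrapositive of (P → Q) is (¬Q → ¬P); it is logically equivalent to the original.
Here P = '(a divides b and b divides c)' and Q = 'a divides c'.

If not (a divides c), then not ((a divides b and b divides c)).


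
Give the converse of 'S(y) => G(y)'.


The converse of (P → Q) is (Q → P). It is not in general equivalent to the original.
Here P = 'S(y)' and Q = 'G(y)'.

If G(y), then S(y).


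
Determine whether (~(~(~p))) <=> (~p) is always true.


Build the truth table over {p}:
p | φ
-----
False | True
True | True
Every row evaluates to true.

Yes, it is a tautology.


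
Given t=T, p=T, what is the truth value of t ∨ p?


Disjunction is false only when both operands are false.
Substitute: t=T, p=T.
T ∨ T evaluates to T.

T


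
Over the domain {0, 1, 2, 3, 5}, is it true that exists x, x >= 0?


Evaluate the predicate on each element: 0:True, 1:True, 2:True, 3:True, 5:True.
Witness x = 0 satisfies the predicate.

True


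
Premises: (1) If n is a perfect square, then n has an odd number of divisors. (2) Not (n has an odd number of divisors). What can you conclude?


Modus tollens: from (P → Q) and ¬Q, infer ¬P.
Q = 'n has an odd number of divisors' is denied; since P → Q, P must also fail.

Not (n is a perfect square).


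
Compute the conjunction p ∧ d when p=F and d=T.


Conjunction is true only when both operands are true.
Substitute: p=F, d=T.
F ∧ T evaluates to F.

F


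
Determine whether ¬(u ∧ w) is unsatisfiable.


Truth table over {u, w}:
u | w | φ
---------
F | F | T
T | F | T
F | T | T
T | T | F
Satisfying assignment at row 1: u=F, w=F gives T.

No, it is not a contradiction.


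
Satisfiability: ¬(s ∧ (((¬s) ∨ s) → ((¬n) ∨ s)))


Search for a satisfying assignment over {n, s}.
Try n=F, s=F: the formula evaluates to T.
A satisfying assignment exists.

Satisfiable.


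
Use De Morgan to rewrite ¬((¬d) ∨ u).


De Morgan: the negation of a disjunction is the conjunction of the negations.
Distribute ¬ across ∨, flipping it to ∧, and negate each literal.

d ∧ (¬u)


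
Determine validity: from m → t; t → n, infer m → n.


This matches the form of hypothetical syllogism: the conclusion follows in every model of the premises.

Valid.


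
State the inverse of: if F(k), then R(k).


The inverse of (P → Q) is (¬P → ¬Q). It is equivalent to the converse, not to the original.
Here P = 'F(k)' and Q = 'R(k)'.

If not (F(k)), then not (R(k)).


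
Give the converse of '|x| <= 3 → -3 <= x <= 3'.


The converse of (P → Q) is (Q → P). It is not in general equivalent to the original.
Here P = '|x| <= 3' and Q = '-3 <= x <= 3'.

If -3 <= x <= 3, then |x| <= 3.


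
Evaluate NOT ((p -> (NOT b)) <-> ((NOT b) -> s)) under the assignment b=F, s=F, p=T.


Substitute b=F, s=F, p=T:
NOT b = T
p -> (NOT b) = T -> T = T
NOT b = T
(NOT b) -> s = T -> F = F
(p -> (NOT b)) <-> ((NOT b) -> s) = T <-> F = F
NOT ((p -> (NOT b)) <-> ((NOT b) -> s)) = T

T


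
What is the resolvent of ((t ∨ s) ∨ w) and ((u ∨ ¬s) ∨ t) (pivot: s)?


The clauses contain complementary literals s and ¬s.
Resolution eliminates this pair and disjoins the remaining literals (merging duplicates).

((t ∨ w) ∨ u)


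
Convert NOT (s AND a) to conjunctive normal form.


Step 1: Apply De Morgan: ¬(s ∧ a) = ¬s ∨ ¬a.

(NOT s) OR (NOT a)


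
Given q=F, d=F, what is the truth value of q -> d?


Implication is false only when antecedent is true and consequent is false.
Substitute: q=F, d=F.
F -> F evaluates to T.

T


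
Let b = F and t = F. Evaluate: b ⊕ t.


Exclusive or is true when exactly one operand is true.
Substitute: b=F, t=F.
F ⊕ F evaluates to F.

F


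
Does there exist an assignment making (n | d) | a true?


Search for a satisfying assignment over {a, d, n}.
Try a=True, d=False, n=False: the formula evaluates to True.
A satisfying assignment exists.

Satisfiable.


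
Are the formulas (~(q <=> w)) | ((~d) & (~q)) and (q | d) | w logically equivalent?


Compare truth tables:
d | q | w | φ | ψ
-----------------
False | False | False | True | False
True | False | False | False | True
False | True | False | True | True
True | True | False | True | True
False | False | True | True | True
True | False | True | True | True
False | True | True | False | True
True | True | True | False | True
They differ at row 1 (d=False, q=False, w=False): φ=True but ψ=False.

No, they are not logically equivalent.


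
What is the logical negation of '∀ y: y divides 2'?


¬(∀ x: φ) = ∃ x: ¬φ, and ¬(∃ x: φ) = ∀ x: ¬φ.
Apply to the universal statement.

∃ y: ¬(y divides 2)


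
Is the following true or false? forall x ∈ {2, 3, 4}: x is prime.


Evaluate the predicate on each element: 2:True, 3:True, 4:False.
Counterexample x = 4 fails the predicate.

False


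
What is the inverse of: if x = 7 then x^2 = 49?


The inverse of (P → Q) is (¬P → ¬Q). It is equivalent to the converse, not to the original.
Here P = 'x = 7' and Q = 'x^2 = 49'.

If not (x = 7), then not (x^2 = 49).


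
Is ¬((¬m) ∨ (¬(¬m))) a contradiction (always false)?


Truth table over {m}:
m | φ
-----
F | F
T | F
Every row is false.

Yes, it is a contradiction.


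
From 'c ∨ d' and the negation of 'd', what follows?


Disjunctive syllogism: from (P ∨ Q) and ¬P, infer Q.
One disjunct, 'd', is ruled out; the other must hold.

c


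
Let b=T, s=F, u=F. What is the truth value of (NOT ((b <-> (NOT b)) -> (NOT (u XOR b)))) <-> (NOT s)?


Substitute b=T, s=F, u=F:
NOT b = F
b <-> (NOT b) = T <-> F = F
u XOR b = F XOR T = T
NOT (u XOR b) = F
(b <-> (NOT b)) -> (NOT (u XOR b)) = F -> F = T
NOT ((b <-> (NOT b)) -> (NOT (u XOR b))) = F
NOT s = T
(NOT ((b <-> (NOT b)) -> (NOT (u XOR b)))) <-> (NOT s) = F <-> T = F

F


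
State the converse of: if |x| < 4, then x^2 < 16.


The converse of (P → Q) is (Q → P). It is not in general equivalent to the original.
Here P = '|x| < 4' and Q = 'x^2 < 16'.

If x^2 < 16, then |x| < 4.


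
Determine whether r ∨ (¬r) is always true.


Build the truth table over {r}:
r | φ
-----
F | T
T | T
Every row evaluates to true.

Yes, it is a tautology.


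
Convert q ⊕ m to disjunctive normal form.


Step 1: q ⊕ m is true exactly when they disagree: (q ∧ ¬m) ∨ (¬q ∧ m).

(q ∧ (¬m)) ∨ ((¬q) ∧ m)


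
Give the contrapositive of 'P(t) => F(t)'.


The contrapositive of (P → Q) is (¬Q → ¬P); it is logically equivalent to the original.
Here P = 'P(t)' and Q = 'F(t)'.

If not (F(t)), then not (P(t)).


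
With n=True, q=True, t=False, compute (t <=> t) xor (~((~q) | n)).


Substitute n=True, q=True, t=False:
t <=> t = False <=> False = True
~q = False
(~q) | n = False | True = True
~((~q) | n) = False
(t <=> t) xor (~((~q) | n)) = True xor False = True

True


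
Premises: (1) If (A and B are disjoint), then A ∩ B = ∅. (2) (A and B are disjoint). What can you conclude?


Modus ponens: from (P → Q) and P, infer Q.
P = '(A and B are disjoint)' is asserted, and P → Q holds, so Q follows.

A ∩ B = ∅.


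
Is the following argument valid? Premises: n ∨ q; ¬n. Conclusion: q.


This matches the form of disjunctive syllogism: the conclusion follows in every model of the premises.

Valid.


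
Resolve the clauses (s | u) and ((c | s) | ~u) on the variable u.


The clauses contain complementary literals u and ~u.
Resolution eliminates this pair and disjoins the remaining literals (merging duplicates).

(s | c)


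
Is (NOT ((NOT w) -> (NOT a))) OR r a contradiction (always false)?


Truth table over {a, r, w}:
a | r | w | φ
-------------
F | F | F | F
T | F | F | T
F | T | F | T
T | T | F | T
F | F | T | F
T | F | T | F
F | T | T | T
T | T | T | T
Satisfying assignment at row 2: a=T, r=F, w=F gives T.

No, it is not a contradiction.


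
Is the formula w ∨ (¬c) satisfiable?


Search for a satisfying assignment over {c, w}.
Try c=F, w=F: the formula evaluates to T.
A satisfying assignment exists.

Satisfiable.


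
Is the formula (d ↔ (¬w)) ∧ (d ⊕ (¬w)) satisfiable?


Check all 4 assignments over {d, w}:
d | w | φ
---------
F | F | F
T | F | F
F | T | F
T | T | F
No assignment makes the formula true.

Unsatisfiable.


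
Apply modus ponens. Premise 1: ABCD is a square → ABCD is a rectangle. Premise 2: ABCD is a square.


Modus ponens: from (P → Q) and P, infer Q.
P = 'ABCD is a square' is asserted, and P → Q holds, so Q follows.

ABCD is a rectangle.


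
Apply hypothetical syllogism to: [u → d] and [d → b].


Hypothetical syllogism: from (P → Q) and (Q → R), infer (P → R).
Chain the two implications through the shared middle term 'd'.

u → b


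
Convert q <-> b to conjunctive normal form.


Step 1: Rewrite q ↔ b as (q → b) ∧ (b → q).
Step 2: Rewrite each implication as a disjunction.

((NOT q) OR b) AND ((NOT b) OR q)


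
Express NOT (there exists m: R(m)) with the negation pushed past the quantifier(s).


¬(for all x: φ) = there exists x: ¬φ, and ¬(there exists x: φ) = for all x: ¬φ.
Apply to the existential statement.

for all m: NOT(R(m))


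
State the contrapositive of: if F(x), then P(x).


The contrapositive of (P → Q) is (¬Q → ¬P); it is logically equivalent to the original.
Here P = 'F(x)' and Q = 'P(x)'.

If not (P(x)), then not (F(x)).


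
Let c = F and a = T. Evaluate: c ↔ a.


Biconditional is true when both operands have the same truth value.
Substitute: c=F, a=T.
F ↔ T evaluates to F.

F


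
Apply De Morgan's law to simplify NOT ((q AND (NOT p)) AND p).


De Morgan: the negation of a conjunction is the disjunction of the negations.
Distribute NOT across AND, flipping it to OR, and negate each literal.

((NOT q) OR p) OR (NOT p)


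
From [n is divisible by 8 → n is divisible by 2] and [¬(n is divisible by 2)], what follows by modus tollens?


Modus tollens: from (P → Q) and ¬Q, infer ¬P.
Q = 'n is divisible by 2' is denied; since P → Q, P must also fail.

Not (n is divisible by 8).


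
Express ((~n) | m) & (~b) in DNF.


Step 1: Distribute ∧ over ∨: ((¬n) ∨ m) ∧ (¬b) = ((¬n) ∧ (¬b)) ∨ (m ∧ (¬b)).

((~n) & (~b)) | (m & (~b))


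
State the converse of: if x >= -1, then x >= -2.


The converse of (P → Q) is (Q → P). It is not in general equivalent to the original.
Here P = 'x >= -1' and Q = 'x >= -2'.

If x >= -2, then x >= -1.


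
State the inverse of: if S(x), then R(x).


The inverse of (P → Q) is (¬P → ¬Q). It is equivalent to the converse, not to the original.
Here P = 'S(x)' and Q = 'R(x)'.

If not (S(x)), then not (R(x)).


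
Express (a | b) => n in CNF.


Step 1: Rewrite as ¬(a ∨ b) ∨ n = (¬a ∧ ¬b) ∨ n.
Step 2: Distribute ∨ over ∧.

((~a) | n) & ((~b) | n)


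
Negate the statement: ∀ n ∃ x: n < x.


Negation flips each quantifier (∀↔∃) and negates the inner predicate.
¬(∀ n ∃ x: φ) = ∃ n ∀ x: ¬φ.

∃ n ∀ x: ¬(n < x)


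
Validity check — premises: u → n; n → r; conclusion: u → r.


This matches the form of hypothetical syllogism: the conclusion follows in every model of the premises.

Valid.


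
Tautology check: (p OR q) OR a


Build the truth table over {a, p, q}:
a | p | q | φ
-------------
F | F | F | F
T | F | F | T
F | T | F | T
T | T | F | T
F | F | T | T
T | F | T | T
F | T | T | T
T | T | T | T
Counterexample at row 1: with a=F, p=F, q=F, the formula is F.

No, it is not a tautology.


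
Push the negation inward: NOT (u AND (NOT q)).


De Morgan: the negation of a conjunction is the disjunction of the negations.
Distribute NOT across AND, flipping it to OR, and negate each literal.

(NOT u) OR q


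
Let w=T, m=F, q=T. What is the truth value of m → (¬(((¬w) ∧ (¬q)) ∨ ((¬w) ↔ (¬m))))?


Substitute w=T, m=F, q=T:
¬w = F
¬q = F
(¬w) ∧ (¬q) = F ∧ F = F
¬w = F
¬m = T
(¬w) ↔ (¬m) = F ↔ T = F
((¬w) ∧ (¬q)) ∨ ((¬w) ↔ (¬m)) = F ∨ F = F
¬(((¬w) ∧ (¬q)) ∨ ((¬w) ↔ (¬m))) = T
m → (¬(((¬w) ∧ (¬q)) ∨ ((¬w) ↔ (¬m)))) = F → T = T

T


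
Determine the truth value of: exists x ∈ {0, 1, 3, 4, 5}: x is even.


Evaluate the predicate on each element: 0:True, 1:False, 3:False, 4:True, 5:False.
Witness x = 0 satisfies the predicate.

True


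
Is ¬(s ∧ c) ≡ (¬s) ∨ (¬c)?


Compare truth tables:
c | s | φ | ψ
-------------
F | F | T | T
T | F | T | T
F | T | T | T
T | T | F | F
The columns φ and ψ agree on every row.

Yes, they are logically equivalent.


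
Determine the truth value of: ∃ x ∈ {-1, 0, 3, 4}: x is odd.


Evaluate the predicate on each element: -1:T, 0:F, 3:T, 4:F.
Witness x = -1 satisfies the predicate.

T
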